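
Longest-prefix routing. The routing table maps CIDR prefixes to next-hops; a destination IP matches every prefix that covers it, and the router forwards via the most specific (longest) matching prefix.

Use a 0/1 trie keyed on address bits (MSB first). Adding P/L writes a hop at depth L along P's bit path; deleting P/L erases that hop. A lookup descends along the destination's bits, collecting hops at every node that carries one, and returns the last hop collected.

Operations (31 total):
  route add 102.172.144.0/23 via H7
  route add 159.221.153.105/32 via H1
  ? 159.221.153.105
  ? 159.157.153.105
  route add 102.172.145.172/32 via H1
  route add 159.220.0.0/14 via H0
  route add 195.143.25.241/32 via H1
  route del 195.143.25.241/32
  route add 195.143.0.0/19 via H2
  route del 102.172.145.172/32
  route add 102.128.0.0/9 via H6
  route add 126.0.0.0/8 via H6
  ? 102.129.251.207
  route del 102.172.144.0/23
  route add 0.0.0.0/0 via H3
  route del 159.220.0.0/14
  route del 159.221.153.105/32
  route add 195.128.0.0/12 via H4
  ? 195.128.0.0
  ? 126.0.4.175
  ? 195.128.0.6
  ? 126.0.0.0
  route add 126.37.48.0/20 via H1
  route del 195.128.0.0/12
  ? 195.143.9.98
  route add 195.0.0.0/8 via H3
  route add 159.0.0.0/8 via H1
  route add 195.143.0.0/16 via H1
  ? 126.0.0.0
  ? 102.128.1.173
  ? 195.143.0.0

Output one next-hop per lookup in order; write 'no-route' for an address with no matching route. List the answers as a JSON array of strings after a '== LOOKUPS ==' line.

Process each operation:
  add 102.172.144.0/23 -> H7 at depth 23
  add 159.221.153.105/32 -> H1 at depth 32
  ? 159.221.153.105  path d0:-→d1:-→d2:-→d3:-→d4:-→d5:-→d6:-→d7:-→d8:-→d9:-→d10:-→d11:-→d12:-→d13:-→d14:-→d15:-→d16:-→d17:-→d18:-→d19:-→d20:-→d21:-→d22:-→d23:-→d24:-→d25:-→d26:-→d27:-→d28:-→d29:-→d30:-→d31:-→d32:H1  best=H1
  ? 159.157.153.105  path d0:-→d1:-→d2:-→d3:-→d4:-→d5:-→d6:-→d7:-→d8:-→d9:-  best=no-route
  add 102.172.145.172/32 -> H1 at depth 32
  add 159.220.0.0/14 -> H0 at depth 14
  add 195.143.25.241/32 -> H1 at depth 32
  - 195.143.25.241/32 clear@32
  add 195.143.0.0/19 -> H2 at depth 19
  - 102.172.145.172/32 clear@32
  add 102.128.0.0/9 -> H6 at depth 9
  add 126.0.0.0/8 -> H6 at depth 8
  ? 102.129.251.207  path d0:-→d1:-→d2:-→d3:-→d4:-→d5:-→d6:-→d7:-→d8:-→d9:H6→d10:-  best=H6
  - 102.172.144.0/23 clear@23
  add 0.0.0.0/0 -> H3 at depth 0
  - 159.220.0.0/14 clear@14
  - 159.221.153.105/32 clear@32
  add 195.128.0.0/12 -> H4 at depth 12
  ? 195.128.0.0  path d0:H3→d1:-→d2:-→d3:-→d4:-→d5:-→d6:-→d7:-→d8:-→d9:-→d10:-→d11:-→d12:H4  best=H4
  ? 126.0.4.175  path d0:H3→d1:-→d2:-→d3:-→d4:-→d5:-→d6:-→d7:-→d8:H6  best=H6
  ? 195.128.0.6  path d0:H3→d1:-→d2:-→d3:-→d4:-→d5:-→d6:-→d7:-→d8:-→d9:-→d10:-→d11:-→d12:H4  best=H4
  ? 126.0.0.0  path d0:H3→d1:-→d2:-→d3:-→d4:-→d5:-→d6:-→d7:-→d8:H6  best=H6
  add 126.37.48.0/20 -> H1 at depth 20
  - 195.128.0.0/12 clear@12
  ? 195.143.9.98  path d0:H3→d1:-→d2:-→d3:-→d4:-→d5:-→d6:-→d7:-→d8:-→d9:-→d10:-→d11:-→d12:-→d13:-→d14:-→d15:-→d16:-→d17:-→d18:-→d19:H2  best=H2
  add 195.0.0.0/8 -> H3 at depth 8
  add 159.0.0.0/8 -> H1 at depth 8
  add 195.143.0.0/16 -> H1 at depth 16
  ? 126.0.0.0  path d0:H3→d1:-→d2:-→d3:-→d4:-→d5:-→d6:-→d7:-→d8:H6→d9:-→d10:-  best=H6
  ? 102.128.1.173  path d0:H3→d1:-→d2:-→d3:-→d4:-→d5:-→d6:-→d7:-→d8:-→d9:H6→d10:-  best=H6
  ? 195.143.0.0  path d0:H3→d1:-→d2:-→d3:-→d4:-→d5:-→d6:-→d7:-→d8:H3→d9:-→d10:-→d11:-→d12:-→d13:-→d14:-→d15:-→d16:H1→d17:-→d18:-→d19:H2  best=H2

== LOOKUPS ==
["H1","no-route","H6","H4","H6","H4","H6","H2","H6","H6","H2"]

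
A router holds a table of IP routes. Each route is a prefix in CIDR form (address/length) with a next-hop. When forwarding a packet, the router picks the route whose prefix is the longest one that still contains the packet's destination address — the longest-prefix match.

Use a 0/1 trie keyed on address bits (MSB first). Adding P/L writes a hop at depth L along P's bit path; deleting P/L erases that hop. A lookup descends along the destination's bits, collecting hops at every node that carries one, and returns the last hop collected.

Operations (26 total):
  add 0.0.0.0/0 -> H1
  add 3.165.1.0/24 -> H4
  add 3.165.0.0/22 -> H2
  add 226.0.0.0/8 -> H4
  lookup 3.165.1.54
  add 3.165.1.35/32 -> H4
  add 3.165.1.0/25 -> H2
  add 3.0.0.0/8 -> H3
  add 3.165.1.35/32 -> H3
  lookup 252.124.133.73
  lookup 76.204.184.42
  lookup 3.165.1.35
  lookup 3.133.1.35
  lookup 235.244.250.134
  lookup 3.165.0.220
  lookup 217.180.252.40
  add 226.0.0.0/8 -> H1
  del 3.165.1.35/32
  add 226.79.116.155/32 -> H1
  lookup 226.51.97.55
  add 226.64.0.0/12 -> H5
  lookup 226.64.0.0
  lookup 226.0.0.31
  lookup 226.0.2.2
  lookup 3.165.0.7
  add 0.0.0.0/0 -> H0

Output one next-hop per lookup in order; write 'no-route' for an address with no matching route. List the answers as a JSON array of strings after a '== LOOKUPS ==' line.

Apply in order:
  add 0.0.0.0/0 -> H1 at depth 0
  add 3.165.1.0/24 -> H4 at depth 24
  add 3.165.0.0/22 -> H2 at depth 22
  add 226.0.0.0/8 -> H4 at depth 8
  ? 3.165.1.54  path d0:H1→d1:-→d2:-→d3:-→d4:-→d5:-→d6:-→d7:-→d8:-→d9:-→d10:-→d11:-→d12:-→d13:-→d14:-→d15:-→d16:-→d17:-→d18:-→d19:-→d20:-→d21:-→d22:H2→d23:-→d24:H4  best=H4
  add 3.165.1.35/32 -> H4 at depth 32
  add 3.165.1.0/25 -> H2 at depth 25
  add 3.0.0.0/8 -> H3 at depth 8
  add 3.165.1.35/32 -> H3 at depth 32
  ? 252.124.133.73  path d0:H1→d1:-→d2:-→d3:-  best=H1
  ? 76.204.184.42  path d0:H1→d1:-  best=H1
  ? 3.165.1.35  path d0:H1→d1:-→d2:-→d3:-→d4:-→d5:-→d6:-→d7:-→d8:H3→d9:-→d10:-→d11:-→d12:-→d13:-→d14:-→d15:-→d16:-→d17:-→d18:-→d19:-→d20:-→d21:-→d22:H2→d23:-→d24:H4→d25:H2→d26:-→d27:-→d28:-→d29:-→d30:-→d31:-→d32:H3  best=H3
  ? 3.133.1.35  path d0:H1→d1:-→d2:-→d3:-→d4:-→d5:-→d6:-→d7:-→d8:H3→d9:-→d10:-  best=H3
  ? 235.244.250.134  path d0:H1→d1:-→d2:-→d3:-→d4:-  best=H1
  ? 3.165.0.220  path d0:H1→d1:-→d2:-→d3:-→d4:-→d5:-→d6:-→d7:-→d8:H3→d9:-→d10:-→d11:-→d12:-→d13:-→d14:-→d15:-→d16:-→d17:-→d18:-→d19:-→d20:-→d21:-→d22:H2→d23:-  best=H2
  ? 217.180.252.40  path d0:H1→d1:-→d2:-  best=H1
  add 226.0.0.0/8 -> H1 at depth 8
  del 3.165.1.35/32 (clear depth 32)
  add 226.79.116.155/32 -> H1 at depth 32
  ? 226.51.97.55  path d0:H1→d1:-→d2:-→d3:-→d4:-→d5:-→d6:-→d7:-→d8:H1→d9:-  best=H1
  add 226.64.0.0/12 -> H5 at depth 12
  ? 226.64.0.0  path d0:H1→d1:-→d2:-→d3:-→d4:-→d5:-→d6:-→d7:-→d8:H1→d9:-→d10:-→d11:-→d12:H5  best=H5
  ? 226.0.0.31  path d0:H1→d1:-→d2:-→d3:-→d4:-→d5:-→d6:-→d7:-→d8:H1→d9:-  best=H1
  ? 226.0.2.2  path d0:H1→d1:-→d2:-→d3:-→d4:-→d5:-→d6:-→d7:-→d8:H1→d9:-  best=H1
  ? 3.165.0.7  path d0:H1→d1:-→d2:-→d3:-→d4:-→d5:-→d6:-→d7:-→d8:H3→d9:-→d10:-→d11:-→d12:-→d13:-→d14:-→d15:-→d16:-→d17:-→d18:-→d19:-→d20:-→d21:-→d22:H2→d23:-  best=H2
  add 0.0.0.0/0 -> H0 at depth 0

== LOOKUPS ==
["H4","H1","H1","H3","H3","H1","H2","H1","H1","H5","H1","H1","H2"]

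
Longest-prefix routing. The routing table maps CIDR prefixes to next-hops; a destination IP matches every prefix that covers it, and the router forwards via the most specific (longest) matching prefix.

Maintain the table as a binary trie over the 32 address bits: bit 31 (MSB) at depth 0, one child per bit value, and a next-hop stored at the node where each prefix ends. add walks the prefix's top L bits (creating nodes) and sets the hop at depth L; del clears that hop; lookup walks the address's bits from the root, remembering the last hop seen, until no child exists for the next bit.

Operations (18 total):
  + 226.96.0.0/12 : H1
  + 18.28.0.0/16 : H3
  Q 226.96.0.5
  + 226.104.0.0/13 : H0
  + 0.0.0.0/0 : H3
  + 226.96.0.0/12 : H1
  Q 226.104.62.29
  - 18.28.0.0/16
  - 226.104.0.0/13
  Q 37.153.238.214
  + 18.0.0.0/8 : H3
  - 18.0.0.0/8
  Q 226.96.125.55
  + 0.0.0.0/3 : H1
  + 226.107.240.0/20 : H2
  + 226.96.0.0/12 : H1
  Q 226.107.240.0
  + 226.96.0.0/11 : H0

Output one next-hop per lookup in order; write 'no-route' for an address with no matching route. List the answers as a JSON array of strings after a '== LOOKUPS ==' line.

Apply in order:
  + 226.96.0.0/12 (H1) depth=12
  + 18.28.0.0/16 (H3) depth=16
  ? 226.96.0.5  path d0:-→d1:-→d2:-→d3:-→d4:-→d5:-→d6:-→d7:-→d8:-→d9:-→d10:-→d11:-→d12:H1  best=H1
  + 226.104.0.0/13 (H0) depth=13
  + 0.0.0.0/0 (H3) depth=0
  + 226.96.0.0/12 (H1) depth=12
  ? 226.104.62.29  path d0:H3→d1:-→d2:-→d3:-→d4:-→d5:-→d6:-→d7:-→d8:-→d9:-→d10:-→d11:-→d12:H1→d13:H0  best=H0
  del 18.28.0.0/16 (clear depth 16)
  del 226.104.0.0/13 (clear depth 13)
  ? 37.153.238.214  path d0:H3→d1:-→d2:-  best=H3
  + 18.0.0.0/8 (H3) depth=8
  del 18.0.0.0/8 (clear depth 8)
  ? 226.96.125.55  path d0:H3→d1:-→d2:-→d3:-→d4:-→d5:-→d6:-→d7:-→d8:-→d9:-→d10:-→d11:-→d12:H1  best=H1
  + 0.0.0.0/3 (H1) depth=3
  + 226.107.240.0/20 (H2) depth=20
  + 226.96.0.0/12 (H1) depth=12
  ? 226.107.240.0  path d0:H3→d1:-→d2:-→d3:-→d4:-→d5:-→d6:-→d7:-→d8:-→d9:-→d10:-→d11:-→d12:H1→d13:-→d14:-→d15:-→d16:-→d17:-→d18:-→d19:-→d20:H2  best=H2
  + 226.96.0.0/11 (H0) depth=11

== LOOKUPS ==
["H1","H0","H3","H1","H2"]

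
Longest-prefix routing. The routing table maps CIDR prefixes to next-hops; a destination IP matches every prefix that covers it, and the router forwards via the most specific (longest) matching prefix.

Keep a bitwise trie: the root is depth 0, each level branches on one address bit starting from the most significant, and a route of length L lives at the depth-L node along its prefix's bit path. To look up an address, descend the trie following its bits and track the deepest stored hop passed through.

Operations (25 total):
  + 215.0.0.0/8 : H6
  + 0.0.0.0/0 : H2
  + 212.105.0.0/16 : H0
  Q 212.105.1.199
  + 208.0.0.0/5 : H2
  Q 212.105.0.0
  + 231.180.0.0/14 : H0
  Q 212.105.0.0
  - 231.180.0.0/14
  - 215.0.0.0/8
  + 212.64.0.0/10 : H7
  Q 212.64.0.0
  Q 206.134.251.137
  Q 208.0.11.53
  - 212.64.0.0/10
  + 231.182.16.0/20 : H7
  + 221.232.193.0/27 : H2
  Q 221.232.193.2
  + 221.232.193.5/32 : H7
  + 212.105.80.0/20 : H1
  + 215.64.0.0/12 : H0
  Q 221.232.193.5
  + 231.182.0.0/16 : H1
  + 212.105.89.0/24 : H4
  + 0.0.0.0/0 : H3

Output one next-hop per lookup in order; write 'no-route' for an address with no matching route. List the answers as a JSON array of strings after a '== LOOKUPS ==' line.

Trace:
  + 215.0.0.0/8 (H6) depth=8
  + 0.0.0.0/0 (H2) depth=0
  + 212.105.0.0/16 (H0) depth=16
  lookup 212.105.1.199: bits 1101010001101001 walk d0:H2→d1:-→d2:-→d3:-→d4:-→d5:-→d6:-→d7:-→d8:-→d9:-→d10:-→d11:-→d12:-→d13:-→d14:-→d15:-→d16:H0 -> H0
  + 208.0.0.0/5 (H2) depth=5
  lookup 212.105.0.0: bits 1101010001101001 walk d0:H2→d1:-→d2:-→d3:-→d4:-→d5:H2→d6:-→d7:-→d8:-→d9:-→d10:-→d11:-→d12:-→d13:-→d14:-→d15:-→d16:H0 -> H0
  + 231.180.0.0/14 (H0) depth=14
  lookup 212.105.0.0: bits 1101010001101001 walk d0:H2→d1:-→d2:-→d3:-→d4:-→d5:H2→d6:-→d7:-→d8:-→d9:-→d10:-→d11:-→d12:-→d13:-→d14:-→d15:-→d16:H0 -> H0
  - 231.180.0.0/14 clear@14
  - 215.0.0.0/8 clear@8
  + 212.64.0.0/10 (H7) depth=10
  lookup 212.64.0.0: bits 1101010001 walk d0:H2→d1:-→d2:-→d3:-→d4:-→d5:H2→d6:-→d7:-→d8:-→d9:-→d10:H7 -> H7
  lookup 206.134.251.137: bits 110 walk d0:H2→d1:-→d2:-→d3:- -> H2
  lookup 208.0.11.53: bits 11010 walk d0:H2→d1:-→d2:-→d3:-→d4:-→d5:H2 -> H2
  - 212.64.0.0/10 clear@10
  + 231.182.16.0/20 (H7) depth=20
  + 221.232.193.0/27 (H2) depth=27
  lookup 221.232.193.2: bits 110111011110100011000001000 walk d0:H2→d1:-→d2:-→d3:-→d4:-→d5:-→d6:-→d7:-→d8:-→d9:-→d10:-→d11:-→d12:-→d13:-→d14:-→d15:-→d16:-→d17:-→d18:-→d19:-→d20:-→d21:-→d22:-→d23:-→d24:-→d25:-→d26:-→d27:H2 -> H2
  + 221.232.193.5/32 (H7) depth=32
  + 212.105.80.0/20 (H1) depth=20
  + 215.64.0.0/12 (H0) depth=12
  lookup 221.232.193.5: bits 11011101111010001100000100000101 walk d0:H2→d1:-→d2:-→d3:-→d4:-→d5:-→d6:-→d7:-→d8:-→d9:-→d10:-→d11:-→d12:-→d13:-→d14:-→d15:-→d16:-→d17:-→d18:-→d19:-→d20:-→d21:-→d22:-→d23:-→d24:-→d25:-→d26:-→d27:H2→d28:-→d29:-→d30:-→d31:-→d32:H7 -> H7
  + 231.182.0.0/16 (H1) depth=16
  + 212.105.89.0/24 (H4) depth=24
  + 0.0.0.0/0 (H3) depth=0

== LOOKUPS ==
["H0","H0","H0","H7","H2","H2","H2","H7"]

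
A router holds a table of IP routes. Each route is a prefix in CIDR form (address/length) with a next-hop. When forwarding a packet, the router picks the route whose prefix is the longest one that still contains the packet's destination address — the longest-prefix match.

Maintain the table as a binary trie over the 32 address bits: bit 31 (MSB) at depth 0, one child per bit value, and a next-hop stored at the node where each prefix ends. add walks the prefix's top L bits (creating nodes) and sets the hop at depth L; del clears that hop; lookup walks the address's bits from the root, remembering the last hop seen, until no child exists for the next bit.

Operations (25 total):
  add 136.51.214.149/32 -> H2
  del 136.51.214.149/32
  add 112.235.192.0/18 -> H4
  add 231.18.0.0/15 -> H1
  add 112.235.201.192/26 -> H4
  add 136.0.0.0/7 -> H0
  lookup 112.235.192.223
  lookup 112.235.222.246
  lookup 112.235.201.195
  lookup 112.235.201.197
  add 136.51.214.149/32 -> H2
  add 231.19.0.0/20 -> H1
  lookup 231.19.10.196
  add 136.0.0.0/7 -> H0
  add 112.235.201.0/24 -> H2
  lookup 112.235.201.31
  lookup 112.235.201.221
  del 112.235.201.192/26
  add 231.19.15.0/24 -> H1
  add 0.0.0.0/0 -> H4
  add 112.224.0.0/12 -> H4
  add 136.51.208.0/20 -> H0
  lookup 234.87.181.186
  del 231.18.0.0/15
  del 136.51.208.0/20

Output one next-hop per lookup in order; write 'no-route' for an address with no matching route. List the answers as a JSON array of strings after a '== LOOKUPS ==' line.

Process each operation:
  + 136.51.214.149/32 (H2) depth=32
  - 136.51.214.149/32 clear@32
  + 112.235.192.0/18 (H4) depth=18
  + 231.18.0.0/15 (H1) depth=15
  + 112.235.201.192/26 (H4) depth=26
  + 136.0.0.0/7 (H0) depth=7
  Q 112.235.192.223: descend 01110000111010111100 ; hops seen [H4] ; pick H4
  Q 112.235.222.246: descend 0111000011101011110 ; hops seen [H4] ; pick H4
  Q 112.235.201.195: descend 01110000111010111100100111 ; hops seen [H4,H4] ; pick H4
  Q 112.235.201.197: descend 01110000111010111100100111 ; hops seen [H4,H4] ; pick H4
  + 136.51.214.149/32 (H2) depth=32
  + 231.19.0.0/20 (H1) depth=20
  Q 231.19.10.196: descend 11100111000100110000 ; hops seen [H1,H1] ; pick H1
  + 136.0.0.0/7 (H0) depth=7
  + 112.235.201.0/24 (H2) depth=24
  Q 112.235.201.31: descend 011100001110101111001001 ; hops seen [H4,H2] ; pick H2
  Q 112.235.201.221: descend 01110000111010111100100111 ; hops seen [H4,H2,H4] ; pick H4
  - 112.235.201.192/26 clear@26
  + 231.19.15.0/24 (H1) depth=24
  + 0.0.0.0/0 (H4) depth=0
  + 112.224.0.0/12 (H4) depth=12
  + 136.51.208.0/20 (H0) depth=20
  Q 234.87.181.186: descend 1110 ; hops seen [H4] ; pick H4
  - 231.18.0.0/15 clear@15
  - 136.51.208.0/20 clear@20

== LOOKUPS ==
["H4","H4","H4","H4","H1","H2","H4","H4"]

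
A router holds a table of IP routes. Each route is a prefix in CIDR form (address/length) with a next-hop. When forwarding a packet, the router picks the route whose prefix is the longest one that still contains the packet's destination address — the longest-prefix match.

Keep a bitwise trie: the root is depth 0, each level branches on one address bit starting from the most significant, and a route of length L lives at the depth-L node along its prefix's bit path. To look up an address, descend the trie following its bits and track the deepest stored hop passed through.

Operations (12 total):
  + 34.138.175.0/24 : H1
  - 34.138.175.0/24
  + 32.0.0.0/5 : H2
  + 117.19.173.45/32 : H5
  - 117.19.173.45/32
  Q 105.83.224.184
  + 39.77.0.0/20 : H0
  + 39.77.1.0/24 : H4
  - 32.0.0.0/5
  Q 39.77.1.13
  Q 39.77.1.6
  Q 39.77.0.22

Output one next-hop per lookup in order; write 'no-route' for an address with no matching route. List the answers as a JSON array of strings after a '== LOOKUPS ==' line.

Trace:
  + 34.138.175.0/24 (H1) depth=24
  del 34.138.175.0/24 (clear depth 24)
  + 32.0.0.0/5 (H2) depth=5
  + 117.19.173.45/32 (H5) depth=32
  del 117.19.173.45/32 (clear depth 32)
  ? 105.83.224.184  path d0:-→d1:-→d2:-→d3:-  best=no-route
  + 39.77.0.0/20 (H0) depth=20
  + 39.77.1.0/24 (H4) depth=24
  del 32.0.0.0/5 (clear depth 5)
  ? 39.77.1.13  path d0:-→d1:-→d2:-→d3:-→d4:-→d5:-→d6:-→d7:-→d8:-→d9:-→d10:-→d11:-→d12:-→d13:-→d14:-→d15:-→d16:-→d17:-→d18:-→d19:-→d20:H0→d21:-→d22:-→d23:-→d24:H4  best=H4
  ? 39.77.1.6  path d0:-→d1:-→d2:-→d3:-→d4:-→d5:-→d6:-→d7:-→d8:-→d9:-→d10:-→d11:-→d12:-→d13:-→d14:-→d15:-→d16:-→d17:-→d18:-→d19:-→d20:H0→d21:-→d22:-→d23:-→d24:H4  best=H4
  ? 39.77.0.22  path d0:-→d1:-→d2:-→d3:-→d4:-→d5:-→d6:-→d7:-→d8:-→d9:-→d10:-→d11:-→d12:-→d13:-→d14:-→d15:-→d16:-→d17:-→d18:-→d19:-→d20:H0→d21:-→d22:-→d23:-  best=H0

== LOOKUPS ==
["no-route","H4","H4","H0"]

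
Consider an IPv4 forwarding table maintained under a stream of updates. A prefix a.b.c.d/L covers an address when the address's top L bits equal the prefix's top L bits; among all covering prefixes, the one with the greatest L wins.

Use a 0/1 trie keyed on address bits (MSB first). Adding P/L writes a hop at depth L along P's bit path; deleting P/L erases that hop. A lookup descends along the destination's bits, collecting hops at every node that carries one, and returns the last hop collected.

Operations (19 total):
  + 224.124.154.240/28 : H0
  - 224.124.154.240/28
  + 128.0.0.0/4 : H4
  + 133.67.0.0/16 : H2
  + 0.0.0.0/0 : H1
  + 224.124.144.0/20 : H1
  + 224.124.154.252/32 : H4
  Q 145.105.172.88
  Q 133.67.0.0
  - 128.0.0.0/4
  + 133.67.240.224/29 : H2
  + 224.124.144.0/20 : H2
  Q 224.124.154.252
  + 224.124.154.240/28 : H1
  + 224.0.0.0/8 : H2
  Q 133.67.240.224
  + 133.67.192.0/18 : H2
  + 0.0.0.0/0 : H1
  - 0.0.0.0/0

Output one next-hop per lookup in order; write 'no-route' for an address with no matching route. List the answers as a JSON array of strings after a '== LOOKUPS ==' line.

Apply in order:
  + 224.124.154.240/28 (H0) depth=28
  - 224.124.154.240/28 clear@28
  + 128.0.0.0/4 (H4) depth=4
  + 133.67.0.0/16 (H2) depth=16
  + 0.0.0.0/0 (H1) depth=0
  + 224.124.144.0/20 (H1) depth=20
  + 224.124.154.252/32 (H4) depth=32
  ? 145.105.172.88  path d0:H1→d1:-→d2:-→d3:-  best=H1
  ? 133.67.0.0  path d0:H1→d1:-→d2:-→d3:-→d4:H4→d5:-→d6:-→d7:-→d8:-→d9:-→d10:-→d11:-→d12:-→d13:-→d14:-→d15:-→d16:H2  best=H2
  - 128.0.0.0/4 clear@4
  + 133.67.240.224/29 (H2) depth=29
  + 224.124.144.0/20 (H2) depth=20
  ? 224.124.154.252  path d0:H1→d1:-→d2:-→d3:-→d4:-→d5:-→d6:-→d7:-→d8:-→d9:-→d10:-→d11:-→d12:-→d13:-→d14:-→d15:-→d16:-→d17:-→d18:-→d19:-→d20:H2→d21:-→d22:-→d23:-→d24:-→d25:-→d26:-→d27:-→d28:-→d29:-→d30:-→d31:-→d32:H4  best=H4
  + 224.124.154.240/28 (H1) depth=28
  + 224.0.0.0/8 (H2) depth=8
  ? 133.67.240.224  path d0:H1→d1:-→d2:-→d3:-→d4:-→d5:-→d6:-→d7:-→d8:-→d9:-→d10:-→d11:-→d12:-→d13:-→d14:-→d15:-→d16:H2→d17:-→d18:-→d19:-→d20:-→d21:-→d22:-→d23:-→d24:-→d25:-→d26:-→d27:-→d28:-→d29:H2  best=H2
  + 133.67.192.0/18 (H2) depth=18
  + 0.0.0.0/0 (H1) depth=0
  - 0.0.0.0/0 clear@0

== LOOKUPS ==
["H1","H2","H4","H2"]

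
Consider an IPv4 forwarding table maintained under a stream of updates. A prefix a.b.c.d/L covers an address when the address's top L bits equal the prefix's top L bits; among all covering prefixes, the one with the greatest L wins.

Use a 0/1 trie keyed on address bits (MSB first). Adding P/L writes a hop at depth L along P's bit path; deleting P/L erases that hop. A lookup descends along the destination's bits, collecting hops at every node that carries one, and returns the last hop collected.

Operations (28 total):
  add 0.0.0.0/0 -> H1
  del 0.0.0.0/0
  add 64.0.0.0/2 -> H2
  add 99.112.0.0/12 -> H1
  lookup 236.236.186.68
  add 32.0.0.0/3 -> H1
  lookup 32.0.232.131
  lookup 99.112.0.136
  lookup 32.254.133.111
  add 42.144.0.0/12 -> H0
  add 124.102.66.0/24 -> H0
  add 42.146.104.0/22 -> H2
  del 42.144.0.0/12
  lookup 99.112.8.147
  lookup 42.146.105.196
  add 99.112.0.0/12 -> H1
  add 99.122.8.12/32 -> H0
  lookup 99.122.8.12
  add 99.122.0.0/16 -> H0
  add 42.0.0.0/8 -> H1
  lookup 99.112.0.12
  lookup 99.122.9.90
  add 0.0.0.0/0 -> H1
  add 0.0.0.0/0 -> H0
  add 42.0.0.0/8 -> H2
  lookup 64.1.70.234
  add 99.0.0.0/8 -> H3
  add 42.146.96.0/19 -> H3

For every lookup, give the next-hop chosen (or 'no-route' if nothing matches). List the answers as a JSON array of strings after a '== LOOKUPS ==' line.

Trace:
  + 0.0.0.0/0 (H1) depth=0
  - 0.0.0.0/0 clear@0
  + 64.0.0.0/2 (H2) depth=2
  + 99.112.0.0/12 (H1) depth=12
  lookup 236.236.186.68: bits ε walk d0:- -> no-route
  + 32.0.0.0/3 (H1) depth=3
  lookup 32.0.232.131: bits 001 walk d0:-→d1:-→d2:-→d3:H1 -> H1
  lookup 99.112.0.136: bits 011000110111 walk d0:-→d1:-→d2:H2→d3:-→d4:-→d5:-→d6:-→d7:-→d8:-→d9:-→d10:-→d11:-→d12:H1 -> H1
  lookup 32.254.133.111: bits 001 walk d0:-→d1:-→d2:-→d3:H1 -> H1
  + 42.144.0.0/12 (H0) depth=12
  + 124.102.66.0/24 (H0) depth=24
  + 42.146.104.0/22 (H2) depth=22
  - 42.144.0.0/12 clear@12
  lookup 99.112.8.147: bits 011000110111 walk d0:-→d1:-→d2:H2→d3:-→d4:-→d5:-→d6:-→d7:-→d8:-→d9:-→d10:-→d11:-→d12:H1 -> H1
  lookup 42.146.105.196: bits 0010101010010010011010 walk d0:-→d1:-→d2:-→d3:H1→d4:-→d5:-→d6:-→d7:-→d8:-→d9:-→d10:-→d11:-→d12:-→d13:-→d14:-→d15:-→d16:-→d17:-→d18:-→d19:-→d20:-→d21:-→d22:H2 -> H2
  + 99.112.0.0/12 (H1) depth=12
  + 99.122.8.12/32 (H0) depth=32
  lookup 99.122.8.12: bits 01100011011110100000100000001100 walk d0:-→d1:-→d2:H2→d3:-→d4:-→d5:-→d6:-→d7:-→d8:-→d9:-→d10:-→d11:-→d12:H1→d13:-→d14:-→d15:-→d16:-→d17:-→d18:-→d19:-→d20:-→d21:-→d22:-→d23:-→d24:-→d25:-→d26:-→d27:-→d28:-→d29:-→d30:-→d31:-→d32:H0 -> H0
  + 99.122.0.0/16 (H0) depth=16
  + 42.0.0.0/8 (H1) depth=8
  lookup 99.112.0.12: bits 011000110111 walk d0:-→d1:-→d2:H2→d3:-→d4:-→d5:-→d6:-→d7:-→d8:-→d9:-→d10:-→d11:-→d12:H1 -> H1
  lookup 99.122.9.90: bits 01100011011110100000100 walk d0:-→d1:-→d2:H2→d3:-→d4:-→d5:-→d6:-→d7:-→d8:-→d9:-→d10:-→d11:-→d12:H1→d13:-→d14:-→d15:-→d16:H0→d17:-→d18:-→d19:-→d20:-→d21:-→d22:-→d23:- -> H0
  + 0.0.0.0/0 (H1) depth=0
  + 0.0.0.0/0 (H0) depth=0
  + 42.0.0.0/8 (H2) depth=8
  lookup 64.1.70.234: bits 01 walk d0:H0→d1:-→d2:H2 -> H2
  + 99.0.0.0/8 (H3) depth=8
  + 42.146.96.0/19 (H3) depth=19

== LOOKUPS ==
["no-route","H1","H1","H1","H1","H2","H0","H1","H0","H2"]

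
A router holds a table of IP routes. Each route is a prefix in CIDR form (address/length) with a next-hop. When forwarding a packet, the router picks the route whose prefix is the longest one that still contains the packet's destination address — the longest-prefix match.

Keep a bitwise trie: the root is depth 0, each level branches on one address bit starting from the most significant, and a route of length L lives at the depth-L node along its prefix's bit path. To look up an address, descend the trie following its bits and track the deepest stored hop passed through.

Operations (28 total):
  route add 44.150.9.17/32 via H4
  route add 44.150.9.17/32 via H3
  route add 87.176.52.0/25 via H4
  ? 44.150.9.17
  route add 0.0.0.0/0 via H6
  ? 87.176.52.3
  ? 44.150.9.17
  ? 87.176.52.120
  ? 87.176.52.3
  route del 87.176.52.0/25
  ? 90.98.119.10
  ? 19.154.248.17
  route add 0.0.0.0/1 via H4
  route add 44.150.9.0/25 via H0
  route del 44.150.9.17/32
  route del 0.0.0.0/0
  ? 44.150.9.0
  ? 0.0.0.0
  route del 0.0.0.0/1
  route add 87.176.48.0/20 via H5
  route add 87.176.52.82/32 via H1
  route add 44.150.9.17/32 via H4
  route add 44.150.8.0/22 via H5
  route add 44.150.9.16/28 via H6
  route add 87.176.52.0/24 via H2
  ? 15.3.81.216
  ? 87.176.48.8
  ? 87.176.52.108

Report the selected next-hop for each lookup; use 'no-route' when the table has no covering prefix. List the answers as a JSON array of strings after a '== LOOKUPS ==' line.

Process each operation:
  add 44.150.9.17/32 -> H4 at depth 32
  add 44.150.9.17/32 -> H3 at depth 32
  add 87.176.52.0/25 -> H4 at depth 25
  ? 44.150.9.17  path d0:-→d1:-→d2:-→d3:-→d4:-→d5:-→d6:-→d7:-→d8:-→d9:-→d10:-→d11:-→d12:-→d13:-→d14:-→d15:-→d16:-→d17:-→d18:-→d19:-→d20:-→d21:-→d22:-→d23:-→d24:-→d25:-→d26:-→d27:-→d28:-→d29:-→d30:-→d31:-→d32:H3  best=H3
  add 0.0.0.0/0 -> H6 at depth 0
  ? 87.176.52.3  path d0:H6→d1:-→d2:-→d3:-→d4:-→d5:-→d6:-→d7:-→d8:-→d9:-→d10:-→d11:-→d12:-→d13:-→d14:-→d15:-→d16:-→d17:-→d18:-→d19:-→d20:-→d21:-→d22:-→d23:-→d24:-→d25:H4  best=H4
  ? 44.150.9.17  path d0:H6→d1:-→d2:-→d3:-→d4:-→d5:-→d6:-→d7:-→d8:-→d9:-→d10:-→d11:-→d12:-→d13:-→d14:-→d15:-→d16:-→d17:-→d18:-→d19:-→d20:-→d21:-→d22:-→d23:-→d24:-→d25:-→d26:-→d27:-→d28:-→d29:-→d30:-→d31:-→d32:H3  best=H3
  ? 87.176.52.120  path d0:H6→d1:-→d2:-→d3:-→d4:-→d5:-→d6:-→d7:-→d8:-→d9:-→d10:-→d11:-→d12:-→d13:-→d14:-→d15:-→d16:-→d17:-→d18:-→d19:-→d20:-→d21:-→d22:-→d23:-→d24:-→d25:H4  best=H4
  ? 87.176.52.3  path d0:H6→d1:-→d2:-→d3:-→d4:-→d5:-→d6:-→d7:-→d8:-→d9:-→d10:-→d11:-→d12:-→d13:-→d14:-→d15:-→d16:-→d17:-→d18:-→d19:-→d20:-→d21:-→d22:-→d23:-→d24:-→d25:H4  best=H4
  del 87.176.52.0/25 (clear depth 25)
  ? 90.98.119.10  path d0:H6→d1:-→d2:-→d3:-→d4:-  best=H6
  ? 19.154.248.17  path d0:H6→d1:-→d2:-  best=H6
  add 0.0.0.0/1 -> H4 at depth 1
  add 44.150.9.0/25 -> H0 at depth 25
  del 44.150.9.17/32 (clear depth 32)
  del 0.0.0.0/0 (clear depth 0)
  ? 44.150.9.0  path d0:-→d1:H4→d2:-→d3:-→d4:-→d5:-→d6:-→d7:-→d8:-→d9:-→d10:-→d11:-→d12:-→d13:-→d14:-→d15:-→d16:-→d17:-→d18:-→d19:-→d20:-→d21:-→d22:-→d23:-→d24:-→d25:H0→d26:-→d27:-  best=H0
  ? 0.0.0.0  path d0:-→d1:H4→d2:-  best=H4
  del 0.0.0.0/1 (clear depth 1)
  add 87.176.48.0/20 -> H5 at depth 20
  add 87.176.52.82/32 -> H1 at depth 32
  add 44.150.9.17/32 -> H4 at depth 32
  add 44.150.8.0/22 -> H5 at depth 22
  add 44.150.9.16/28 -> H6 at depth 28
  add 87.176.52.0/24 -> H2 at depth 24
  ? 15.3.81.216  path d0:-→d1:-→d2:-  best=no-route
  ? 87.176.48.8  path d0:-→d1:-→d2:-→d3:-→d4:-→d5:-→d6:-→d7:-→d8:-→d9:-→d10:-→d11:-→d12:-→d13:-→d14:-→d15:-→d16:-→d17:-→d18:-→d19:-→d20:H5→d21:-  best=H5
  ? 87.176.52.108  path d0:-→d1:-→d2:-→d3:-→d4:-→d5:-→d6:-→d7:-→d8:-→d9:-→d10:-→d11:-→d12:-→d13:-→d14:-→d15:-→d16:-→d17:-→d18:-→d19:-→d20:H5→d21:-→d22:-→d23:-→d24:H2→d25:-→d26:-  best=H2

== LOOKUPS ==
["H3","H4","H3","H4","H4","H6","H6","H0","H4","no-route","H5","H2"]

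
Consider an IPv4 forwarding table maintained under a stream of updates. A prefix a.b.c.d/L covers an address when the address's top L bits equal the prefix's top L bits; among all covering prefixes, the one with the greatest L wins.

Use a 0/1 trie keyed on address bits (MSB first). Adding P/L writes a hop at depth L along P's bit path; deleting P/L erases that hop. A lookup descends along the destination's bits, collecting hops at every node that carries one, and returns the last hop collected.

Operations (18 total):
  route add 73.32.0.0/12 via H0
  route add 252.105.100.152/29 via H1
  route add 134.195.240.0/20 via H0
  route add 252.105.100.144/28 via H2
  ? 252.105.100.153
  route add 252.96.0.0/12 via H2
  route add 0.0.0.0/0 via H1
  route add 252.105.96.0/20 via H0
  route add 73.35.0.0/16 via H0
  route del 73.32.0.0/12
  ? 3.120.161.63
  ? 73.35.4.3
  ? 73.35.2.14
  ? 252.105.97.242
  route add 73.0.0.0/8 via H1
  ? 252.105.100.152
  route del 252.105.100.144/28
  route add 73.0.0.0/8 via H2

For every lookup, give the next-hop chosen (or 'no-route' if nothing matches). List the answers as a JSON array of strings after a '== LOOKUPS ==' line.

Process each operation:
  add 73.32.0.0/12 -> H0 at depth 12
  add 252.105.100.152/29 -> H1 at depth 29
  add 134.195.240.0/20 -> H0 at depth 20
  add 252.105.100.144/28 -> H2 at depth 28
  ? 252.105.100.153  path d0:-→d1:-→d2:-→d3:-→d4:-→d5:-→d6:-→d7:-→d8:-→d9:-→d10:-→d11:-→d12:-→d13:-→d14:-→d15:-→d16:-→d17:-→d18:-→d19:-→d20:-→d21:-→d22:-→d23:-→d24:-→d25:-→d26:-→d27:-→d28:H2→d29:H1  best=H1
  add 252.96.0.0/12 -> H2 at depth 12
  add 0.0.0.0/0 -> H1 at depth 0
  add 252.105.96.0/20 -> H0 at depth 20
  add 73.35.0.0/16 -> H0 at depth 16
  - 73.32.0.0/12 clear@12
  ? 3.120.161.63  path d0:H1→d1:-  best=H1
  ? 73.35.4.3  path d0:H1→d1:-→d2:-→d3:-→d4:-→d5:-→d6:-→d7:-→d8:-→d9:-→d10:-→d11:-→d12:-→d13:-→d14:-→d15:-→d16:H0  best=H0
  ? 73.35.2.14  path d0:H1→d1:-→d2:-→d3:-→d4:-→d5:-→d6:-→d7:-→d8:-→d9:-→d10:-→d11:-→d12:-→d13:-→d14:-→d15:-→d16:H0  best=H0
  ? 252.105.97.242  path d0:H1→d1:-→d2:-→d3:-→d4:-→d5:-→d6:-→d7:-→d8:-→d9:-→d10:-→d11:-→d12:H2→d13:-→d14:-→d15:-→d16:-→d17:-→d18:-→d19:-→d20:H0→d21:-  best=H0
  add 73.0.0.0/8 -> H1 at depth 8
  ? 252.105.100.152  path d0:H1→d1:-→d2:-→d3:-→d4:-→d5:-→d6:-→d7:-→d8:-→d9:-→d10:-→d11:-→d12:H2→d13:-→d14:-→d15:-→d16:-→d17:-→d18:-→d19:-→d20:H0→d21:-→d22:-→d23:-→d24:-→d25:-→d26:-→d27:-→d28:H2→d29:H1  best=H1
  - 252.105.100.144/28 clear@28
  add 73.0.0.0/8 -> H2 at depth 8

== LOOKUPS ==
["H1","H1","H0","H0","H0","H1"]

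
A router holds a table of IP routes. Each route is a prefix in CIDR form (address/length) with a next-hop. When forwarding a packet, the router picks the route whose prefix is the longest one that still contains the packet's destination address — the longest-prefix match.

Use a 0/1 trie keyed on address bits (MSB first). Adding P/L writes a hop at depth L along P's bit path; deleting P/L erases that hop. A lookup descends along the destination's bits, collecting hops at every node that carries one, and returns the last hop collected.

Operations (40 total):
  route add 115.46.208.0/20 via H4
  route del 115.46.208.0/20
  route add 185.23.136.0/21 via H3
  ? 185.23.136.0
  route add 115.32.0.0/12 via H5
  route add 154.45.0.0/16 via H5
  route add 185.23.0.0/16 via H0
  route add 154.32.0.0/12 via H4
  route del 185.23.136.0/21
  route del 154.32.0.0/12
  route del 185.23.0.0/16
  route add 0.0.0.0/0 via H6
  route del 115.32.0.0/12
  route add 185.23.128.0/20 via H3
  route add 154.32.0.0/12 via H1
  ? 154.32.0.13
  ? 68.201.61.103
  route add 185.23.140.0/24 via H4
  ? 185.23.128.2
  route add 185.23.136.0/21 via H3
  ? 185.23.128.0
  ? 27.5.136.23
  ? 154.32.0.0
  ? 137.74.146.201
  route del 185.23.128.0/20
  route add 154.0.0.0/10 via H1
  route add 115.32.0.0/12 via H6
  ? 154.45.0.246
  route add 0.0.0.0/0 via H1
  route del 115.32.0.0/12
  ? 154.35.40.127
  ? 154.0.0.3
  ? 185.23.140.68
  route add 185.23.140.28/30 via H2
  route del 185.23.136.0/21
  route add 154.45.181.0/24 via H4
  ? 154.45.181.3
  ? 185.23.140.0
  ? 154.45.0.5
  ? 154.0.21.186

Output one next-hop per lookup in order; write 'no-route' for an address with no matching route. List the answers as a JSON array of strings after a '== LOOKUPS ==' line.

Apply in order:
  + 115.46.208.0/20 (H4) depth=20
  - 115.46.208.0/20 clear@20
  + 185.23.136.0/21 (H3) depth=21
  ? 185.23.136.0  path d0:-→d1:-→d2:-→d3:-→d4:-→d5:-→d6:-→d7:-→d8:-→d9:-→d10:-→d11:-→d12:-→d13:-→d14:-→d15:-→d16:-→d17:-→d18:-→d19:-→d20:-→d21:H3  best=H3
  + 115.32.0.0/12 (H5) depth=12
  + 154.45.0.0/16 (H5) depth=16
  + 185.23.0.0/16 (H0) depth=16
  + 154.32.0.0/12 (H4) depth=12
  - 185.23.136.0/21 clear@21
  - 154.32.0.0/12 clear@12
  - 185.23.0.0/16 clear@16
  + 0.0.0.0/0 (H6) depth=0
  - 115.32.0.0/12 clear@12
  + 185.23.128.0/20 (H3) depth=20
  + 154.32.0.0/12 (H1) depth=12
  ? 154.32.0.13  path d0:H6→d1:-→d2:-→d3:-→d4:-→d5:-→d6:-→d7:-→d8:-→d9:-→d10:-→d11:-→d12:H1  best=H1
  ? 68.201.61.103  path d0:H6→d1:-→d2:-  best=H6
  + 185.23.140.0/24 (H4) depth=24
  ? 185.23.128.2  path d0:H6→d1:-→d2:-→d3:-→d4:-→d5:-→d6:-→d7:-→d8:-→d9:-→d10:-→d11:-→d12:-→d13:-→d14:-→d15:-→d16:-→d17:-→d18:-→d19:-→d20:H3  best=H3
  + 185.23.136.0/21 (H3) depth=21
  ? 185.23.128.0  path d0:H6→d1:-→d2:-→d3:-→d4:-→d5:-→d6:-→d7:-→d8:-→d9:-→d10:-→d11:-→d12:-→d13:-→d14:-→d15:-→d16:-→d17:-→d18:-→d19:-→d20:H3  best=H3
  ? 27.5.136.23  path d0:H6→d1:-  best=H6
  ? 154.32.0.0  path d0:H6→d1:-→d2:-→d3:-→d4:-→d5:-→d6:-→d7:-→d8:-→d9:-→d10:-→d11:-→d12:H1  best=H1
  ? 137.74.146.201  path d0:H6→d1:-→d2:-→d3:-  best=H6
  - 185.23.128.0/20 clear@20
  + 154.0.0.0/10 (H1) depth=10
  + 115.32.0.0/12 (H6) depth=12
  ? 154.45.0.246  path d0:H6→d1:-→d2:-→d3:-→d4:-→d5:-→d6:-→d7:-→d8:-→d9:-→d10:H1→d11:-→d12:H1→d13:-→d14:-→d15:-→d16:H5  best=H5
  + 0.0.0.0/0 (H1) depth=0
  - 115.32.0.0/12 clear@12
  ? 154.35.40.127  path d0:H1→d1:-→d2:-→d3:-→d4:-→d5:-→d6:-→d7:-→d8:-→d9:-→d10:H1→d11:-→d12:H1  best=H1
  ? 154.0.0.3  path d0:H1→d1:-→d2:-→d3:-→d4:-→d5:-→d6:-→d7:-→d8:-→d9:-→d10:H1  best=H1
  ? 185.23.140.68  path d0:H1→d1:-→d2:-→d3:-→d4:-→d5:-→d6:-→d7:-→d8:-→d9:-→d10:-→d11:-→d12:-→d13:-→d14:-→d15:-→d16:-→d17:-→d18:-→d19:-→d20:-→d21:H3→d22:-→d23:-→d24:H4  best=H4
  + 185.23.140.28/30 (H2) depth=30
  - 185.23.136.0/21 clear@21
  + 154.45.181.0/24 (H4) depth=24
  ? 154.45.181.3  path d0:H1→d1:-→d2:-→d3:-→d4:-→d5:-→d6:-→d7:-→d8:-→d9:-→d10:H1→d11:-→d12:H1→d13:-→d14:-→d15:-→d16:H5→d17:-→d18:-→d19:-→d20:-→d21:-→d22:-→d23:-→d24:H4  best=H4
  ? 185.23.140.0  path d0:H1→d1:-→d2:-→d3:-→d4:-→d5:-→d6:-→d7:-→d8:-→d9:-→d10:-→d11:-→d12:-→d13:-→d14:-→d15:-→d16:-→d17:-→d18:-→d19:-→d20:-→d21:-→d22:-→d23:-→d24:H4→d25:-→d26:-→d27:-  best=H4
  ? 154.45.0.5  path d0:H1→d1:-→d2:-→d3:-→d4:-→d5:-→d6:-→d7:-→d8:-→d9:-→d10:H1→d11:-→d12:H1→d13:-→d14:-→d15:-→d16:H5  best=H5
  ? 154.0.21.186  path d0:H1→d1:-→d2:-→d3:-→d4:-→d5:-→d6:-→d7:-→d8:-→d9:-→d10:H1  best=H1

== LOOKUPS ==
["H3","H1","H6","H3","H3","H6","H1","H6","H5","H1","H1","H4","H4","H4","H5","H1"]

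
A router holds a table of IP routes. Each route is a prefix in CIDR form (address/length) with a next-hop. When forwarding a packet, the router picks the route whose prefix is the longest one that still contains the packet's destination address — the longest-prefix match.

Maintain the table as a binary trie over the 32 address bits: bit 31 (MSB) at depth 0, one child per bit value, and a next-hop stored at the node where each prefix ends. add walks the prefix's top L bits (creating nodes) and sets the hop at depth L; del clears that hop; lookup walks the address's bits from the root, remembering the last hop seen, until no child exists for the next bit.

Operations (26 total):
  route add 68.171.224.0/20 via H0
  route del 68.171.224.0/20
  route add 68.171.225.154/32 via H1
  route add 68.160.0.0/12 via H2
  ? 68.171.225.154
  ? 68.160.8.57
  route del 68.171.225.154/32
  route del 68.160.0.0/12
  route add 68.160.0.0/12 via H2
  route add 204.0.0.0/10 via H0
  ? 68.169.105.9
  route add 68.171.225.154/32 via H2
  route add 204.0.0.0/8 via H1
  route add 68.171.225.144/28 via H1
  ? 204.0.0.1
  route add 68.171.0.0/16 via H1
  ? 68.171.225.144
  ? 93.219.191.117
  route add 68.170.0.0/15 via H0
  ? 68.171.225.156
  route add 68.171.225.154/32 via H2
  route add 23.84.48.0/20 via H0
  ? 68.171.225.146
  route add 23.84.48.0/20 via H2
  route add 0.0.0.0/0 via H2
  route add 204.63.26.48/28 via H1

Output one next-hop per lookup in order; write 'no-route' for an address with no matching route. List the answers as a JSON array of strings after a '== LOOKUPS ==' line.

Apply in order:
  add 68.171.224.0/20 -> H0 at depth 20
  - 68.171.224.0/20 clear@20
  add 68.171.225.154/32 -> H1 at depth 32
  add 68.160.0.0/12 -> H2 at depth 12
  Q 68.171.225.154: descend 01000100101010111110000110011010 ; hops seen [H2,H1] ; pick H1
  Q 68.160.8.57: descend 010001001010 ; hops seen [H2] ; pick H2
  - 68.171.225.154/32 clear@32
  - 68.160.0.0/12 clear@12
  add 68.160.0.0/12 -> H2 at depth 12
  add 204.0.0.0/10 -> H0 at depth 10
  Q 68.169.105.9: descend 01000100101010 ; hops seen [H2] ; pick H2
  add 68.171.225.154/32 -> H2 at depth 32
  add 204.0.0.0/8 -> H1 at depth 8
  add 68.171.225.144/28 -> H1 at depth 28
  Q 204.0.0.1: descend 1100110000 ; hops seen [H1,H0] ; pick H0
  add 68.171.0.0/16 -> H1 at depth 16
  Q 68.171.225.144: descend 0100010010101011111000011001 ; hops seen [H2,H1,H1] ; pick H1
  Q 93.219.191.117: descend 010 ; hops seen [∅] ; pick no-route
  add 68.170.0.0/15 -> H0 at depth 15
  Q 68.171.225.156: descend 01000100101010111110000110011 ; hops seen [H2,H0,H1,H1] ; pick H1
  add 68.171.225.154/32 -> H2 at depth 32
  add 23.84.48.0/20 -> H0 at depth 20
  Q 68.171.225.146: descend 0100010010101011111000011001 ; hops seen [H2,H0,H1,H1] ; pick H1
  add 23.84.48.0/20 -> H2 at depth 20
  add 0.0.0.0/0 -> H2 at depth 0
  add 204.63.26.48/28 -> H1 at depth 28

== LOOKUPS ==
["H1","H2","H2","H0","H1","no-route","H1","H1"]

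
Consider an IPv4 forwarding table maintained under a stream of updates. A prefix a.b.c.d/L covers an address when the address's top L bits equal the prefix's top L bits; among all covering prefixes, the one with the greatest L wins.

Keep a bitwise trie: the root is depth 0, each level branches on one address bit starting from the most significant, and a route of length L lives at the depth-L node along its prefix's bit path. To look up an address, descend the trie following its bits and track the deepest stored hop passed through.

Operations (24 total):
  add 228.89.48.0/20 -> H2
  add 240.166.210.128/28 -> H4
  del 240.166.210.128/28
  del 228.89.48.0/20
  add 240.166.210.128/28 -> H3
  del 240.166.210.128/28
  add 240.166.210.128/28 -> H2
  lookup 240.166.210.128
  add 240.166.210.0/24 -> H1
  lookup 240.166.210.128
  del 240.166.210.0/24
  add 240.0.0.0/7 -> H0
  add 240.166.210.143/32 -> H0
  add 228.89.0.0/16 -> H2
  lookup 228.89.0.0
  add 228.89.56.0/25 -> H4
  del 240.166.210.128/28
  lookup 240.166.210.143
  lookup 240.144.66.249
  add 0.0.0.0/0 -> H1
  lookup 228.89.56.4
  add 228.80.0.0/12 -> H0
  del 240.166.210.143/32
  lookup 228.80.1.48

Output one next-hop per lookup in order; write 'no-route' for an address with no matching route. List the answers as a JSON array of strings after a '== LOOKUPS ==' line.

Process each operation:
  add 228.89.48.0/20 -> H2 at depth 20
  add 240.166.210.128/28 -> H4 at depth 28
  - 240.166.210.128/28 clear@28
  - 228.89.48.0/20 clear@20
  add 240.166.210.128/28 -> H3 at depth 28
  - 240.166.210.128/28 clear@28
  add 240.166.210.128/28 -> H2 at depth 28
  ? 240.166.210.128  path d0:-→d1:-→d2:-→d3:-→d4:-→d5:-→d6:-→d7:-→d8:-→d9:-→d10:-→d11:-→d12:-→d13:-→d14:-→d15:-→d16:-→d17:-→d18:-→d19:-→d20:-→d21:-→d22:-→d23:-→d24:-→d25:-→d26:-→d27:-→d28:H2  best=H2
  add 240.166.210.0/24 -> H1 at depth 24
  ? 240.166.210.128  path d0:-→d1:-→d2:-→d3:-→d4:-→d5:-→d6:-→d7:-→d8:-→d9:-→d10:-→d11:-→d12:-→d13:-→d14:-→d15:-→d16:-→d17:-→d18:-→d19:-→d20:-→d21:-→d22:-→d23:-→d24:H1→d25:-→d26:-→d27:-→d28:H2  best=H2
  - 240.166.210.0/24 clear@24
  add 240.0.0.0/7 -> H0 at depth 7
  add 240.166.210.143/32 -> H0 at depth 32
  add 228.89.0.0/16 -> H2 at depth 16
  ? 228.89.0.0  path d0:-→d1:-→d2:-→d3:-→d4:-→d5:-→d6:-→d7:-→d8:-→d9:-→d10:-→d11:-→d12:-→d13:-→d14:-→d15:-→d16:H2→d17:-→d18:-  best=H2
  add 228.89.56.0/25 -> H4 at depth 25
  - 240.166.210.128/28 clear@28
  ? 240.166.210.143  path d0:-→d1:-→d2:-→d3:-→d4:-→d5:-→d6:-→d7:H0→d8:-→d9:-→d10:-→d11:-→d12:-→d13:-→d14:-→d15:-→d16:-→d17:-→d18:-→d19:-→d20:-→d21:-→d22:-→d23:-→d24:-→d25:-→d26:-→d27:-→d28:-→d29:-→d30:-→d31:-→d32:H0  best=H0
  ? 240.144.66.249  path d0:-→d1:-→d2:-→d3:-→d4:-→d5:-→d6:-→d7:H0→d8:-→d9:-→d10:-  best=H0
  add 0.0.0.0/0 -> H1 at depth 0
  ? 228.89.56.4  path d0:H1→d1:-→d2:-→d3:-→d4:-→d5:-→d6:-→d7:-→d8:-→d9:-→d10:-→d11:-→d12:-→d13:-→d14:-→d15:-→d16:H2→d17:-→d18:-→d19:-→d20:-→d21:-→d22:-→d23:-→d24:-→d25:H4  best=H4
  add 228.80.0.0/12 -> H0 at depth 12
  - 240.166.210.143/32 clear@32
  ? 228.80.1.48  path d0:H1→d1:-→d2:-→d3:-→d4:-→d5:-→d6:-→d7:-→d8:-→d9:-→d10:-→d11:-→d12:H0  best=H0

== LOOKUPS ==
["H2","H2","H2","H0","H0","H4","H0"]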